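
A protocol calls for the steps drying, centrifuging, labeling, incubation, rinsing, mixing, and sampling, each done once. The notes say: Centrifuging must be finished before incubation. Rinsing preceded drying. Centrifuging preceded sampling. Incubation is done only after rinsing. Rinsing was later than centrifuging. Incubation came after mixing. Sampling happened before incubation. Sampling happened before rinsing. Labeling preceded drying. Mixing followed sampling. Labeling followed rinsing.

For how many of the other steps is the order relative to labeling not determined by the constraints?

Forced before labeling: centrifuging, rinsing, and sampling; forced after labeling: drying.
That leaves incubation and mixing with no forced order relative to labeling — 2.

2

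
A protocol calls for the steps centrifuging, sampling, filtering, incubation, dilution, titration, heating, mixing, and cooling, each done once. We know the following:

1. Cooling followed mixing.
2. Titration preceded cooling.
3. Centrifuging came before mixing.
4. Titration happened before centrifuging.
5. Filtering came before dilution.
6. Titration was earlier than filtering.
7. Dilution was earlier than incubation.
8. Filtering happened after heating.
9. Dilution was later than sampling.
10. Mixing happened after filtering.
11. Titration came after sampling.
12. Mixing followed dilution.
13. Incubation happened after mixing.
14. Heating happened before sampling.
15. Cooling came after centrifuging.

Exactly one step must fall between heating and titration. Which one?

sampling

Tracing the constraints gives heating → sampling → titration, so sampling sits after heating and before titration.
No other step is forced both after heating and before titration.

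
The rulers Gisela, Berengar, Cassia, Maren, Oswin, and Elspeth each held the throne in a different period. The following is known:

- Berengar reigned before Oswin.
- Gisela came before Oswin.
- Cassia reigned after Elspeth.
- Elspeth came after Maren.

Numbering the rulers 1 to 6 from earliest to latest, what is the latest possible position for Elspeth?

5

Elspeth must come before Cassia — 1 ruler forced after them.
Everything else can be placed before Elspeth in some valid order, so Elspeth can sit as late as position 6 − 1 = 5.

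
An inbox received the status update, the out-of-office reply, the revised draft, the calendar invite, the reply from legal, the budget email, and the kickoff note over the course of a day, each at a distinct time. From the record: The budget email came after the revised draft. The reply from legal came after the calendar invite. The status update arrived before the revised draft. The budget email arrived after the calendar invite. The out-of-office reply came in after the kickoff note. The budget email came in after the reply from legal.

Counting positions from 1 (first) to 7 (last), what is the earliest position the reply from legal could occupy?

2

The calendar invite must come before the reply from legal — 1 forced predecessor.
Nothing else is forced ahead of the reply from legal, so its earliest slot is position 1 + 1 = 2.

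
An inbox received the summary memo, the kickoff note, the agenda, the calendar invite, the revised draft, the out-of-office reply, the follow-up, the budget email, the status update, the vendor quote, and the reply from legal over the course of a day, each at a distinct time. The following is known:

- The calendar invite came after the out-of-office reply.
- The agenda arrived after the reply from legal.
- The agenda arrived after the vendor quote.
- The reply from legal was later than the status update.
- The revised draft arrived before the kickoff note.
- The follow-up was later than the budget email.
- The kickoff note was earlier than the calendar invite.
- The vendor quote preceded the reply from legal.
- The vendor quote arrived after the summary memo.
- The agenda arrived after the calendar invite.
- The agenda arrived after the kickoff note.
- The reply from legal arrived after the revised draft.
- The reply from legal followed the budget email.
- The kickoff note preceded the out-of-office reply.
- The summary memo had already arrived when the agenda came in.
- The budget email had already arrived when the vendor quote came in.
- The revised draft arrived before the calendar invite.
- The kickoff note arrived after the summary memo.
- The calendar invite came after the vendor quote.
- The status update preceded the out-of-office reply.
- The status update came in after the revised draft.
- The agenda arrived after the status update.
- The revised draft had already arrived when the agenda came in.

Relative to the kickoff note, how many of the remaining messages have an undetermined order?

5

Forced before the kickoff note: the revised draft and the summary memo; forced after the kickoff note: the agenda, the calendar invite, and the out-of-office reply.
That leaves the budget email, the follow-up, the reply from legal, the status update, and the vendor quote with no forced order relative to the kickoff note — 5.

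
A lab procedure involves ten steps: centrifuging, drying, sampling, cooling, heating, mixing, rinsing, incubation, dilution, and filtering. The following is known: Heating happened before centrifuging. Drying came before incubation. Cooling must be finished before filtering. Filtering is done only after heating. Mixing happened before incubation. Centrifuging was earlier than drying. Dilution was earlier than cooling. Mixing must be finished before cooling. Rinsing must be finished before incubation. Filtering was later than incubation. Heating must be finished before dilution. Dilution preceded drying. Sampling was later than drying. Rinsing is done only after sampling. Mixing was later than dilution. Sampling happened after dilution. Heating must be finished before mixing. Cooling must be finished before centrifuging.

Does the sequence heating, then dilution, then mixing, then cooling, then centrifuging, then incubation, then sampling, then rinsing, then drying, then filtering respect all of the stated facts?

no

The constraints require drying before incubation, but in the proposed sequence incubation appears ahead of drying. That one violation is enough.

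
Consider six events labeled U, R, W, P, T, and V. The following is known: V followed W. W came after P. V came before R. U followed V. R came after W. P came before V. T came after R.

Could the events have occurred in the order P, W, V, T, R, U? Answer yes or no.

no

The constraints require R before T, but in the proposed sequence T appears ahead of R. That one violation is enough.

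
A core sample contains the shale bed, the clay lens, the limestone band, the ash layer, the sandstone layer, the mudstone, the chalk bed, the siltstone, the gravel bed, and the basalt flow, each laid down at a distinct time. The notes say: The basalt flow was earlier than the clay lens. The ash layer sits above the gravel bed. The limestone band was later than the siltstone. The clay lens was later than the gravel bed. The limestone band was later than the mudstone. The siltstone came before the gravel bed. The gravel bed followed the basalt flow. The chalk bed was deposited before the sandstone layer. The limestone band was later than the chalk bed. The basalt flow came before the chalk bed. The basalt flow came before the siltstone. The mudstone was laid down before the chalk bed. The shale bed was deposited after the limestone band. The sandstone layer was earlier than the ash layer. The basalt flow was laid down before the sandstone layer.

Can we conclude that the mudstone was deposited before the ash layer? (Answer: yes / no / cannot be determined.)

yes

Chain the constraints: the mudstone → the chalk bed → the sandstone layer → the ash layer. Each link is directly stated, so the mudstone comes before the ash layer.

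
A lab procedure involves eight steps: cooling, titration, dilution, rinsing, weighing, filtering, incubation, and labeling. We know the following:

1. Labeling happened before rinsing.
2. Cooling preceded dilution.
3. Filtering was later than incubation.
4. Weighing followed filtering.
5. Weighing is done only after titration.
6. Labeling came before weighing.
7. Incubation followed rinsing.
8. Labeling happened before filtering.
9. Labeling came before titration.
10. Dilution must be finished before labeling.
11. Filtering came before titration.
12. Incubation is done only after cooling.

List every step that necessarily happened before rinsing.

Directly stated before rinsing: labeling.
Cooling reaches rinsing via cooling → dilution → labeling → rinsing.
Dilution reaches rinsing via dilution → labeling → rinsing.

cooling, dilution, labeling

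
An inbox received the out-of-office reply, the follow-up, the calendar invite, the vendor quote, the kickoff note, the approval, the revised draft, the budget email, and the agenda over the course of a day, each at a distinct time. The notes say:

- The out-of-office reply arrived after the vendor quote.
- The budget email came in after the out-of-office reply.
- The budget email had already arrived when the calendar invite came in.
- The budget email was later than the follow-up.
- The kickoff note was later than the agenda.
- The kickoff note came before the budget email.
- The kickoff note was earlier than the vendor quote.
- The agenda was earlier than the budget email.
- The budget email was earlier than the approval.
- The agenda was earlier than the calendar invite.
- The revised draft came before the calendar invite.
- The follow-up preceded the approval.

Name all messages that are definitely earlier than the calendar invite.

Directly stated before the calendar invite: the agenda, the budget email, and the revised draft.
The follow-up reaches the calendar invite via the follow-up → the budget email → the calendar invite.
The kickoff note reaches the calendar invite via the kickoff note → the budget email → the calendar invite.
The out-of-office reply reaches the calendar invite via the out-of-office reply → the budget email → the calendar invite.
Likewise the vendor quote reaches the calendar invite by chaining the stated constraints.
No chain forces the approval ahead of the calendar invite.

the agenda, the budget email, the follow-up, the kickoff note, the out-of-office reply, the revised draft, the vendor quote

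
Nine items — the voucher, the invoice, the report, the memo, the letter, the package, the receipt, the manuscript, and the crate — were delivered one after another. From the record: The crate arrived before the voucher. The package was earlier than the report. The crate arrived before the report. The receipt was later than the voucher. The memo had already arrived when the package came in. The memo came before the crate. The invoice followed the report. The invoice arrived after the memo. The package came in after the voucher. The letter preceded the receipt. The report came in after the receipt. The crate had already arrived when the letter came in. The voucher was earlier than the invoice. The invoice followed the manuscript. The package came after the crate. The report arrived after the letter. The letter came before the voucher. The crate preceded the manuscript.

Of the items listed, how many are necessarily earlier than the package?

Directly stated before the package: the crate, the memo, and the voucher.
The letter reaches the package via the letter → the voucher → the package.
No chain forces the report (or any of the others) ahead of the package.
That's the crate, the letter, the memo, and the voucher — 4 in all.

4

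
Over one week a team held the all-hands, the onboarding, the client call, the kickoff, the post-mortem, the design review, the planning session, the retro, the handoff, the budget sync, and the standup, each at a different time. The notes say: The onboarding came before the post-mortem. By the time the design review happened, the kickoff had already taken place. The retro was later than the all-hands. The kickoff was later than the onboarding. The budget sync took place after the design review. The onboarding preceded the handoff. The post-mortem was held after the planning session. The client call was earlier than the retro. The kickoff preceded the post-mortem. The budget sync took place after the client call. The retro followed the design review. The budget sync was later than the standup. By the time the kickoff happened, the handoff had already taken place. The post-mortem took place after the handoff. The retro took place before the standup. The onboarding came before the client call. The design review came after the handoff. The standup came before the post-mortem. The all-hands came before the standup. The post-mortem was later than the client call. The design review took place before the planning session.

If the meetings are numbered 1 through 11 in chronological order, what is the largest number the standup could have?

9

The standup must come before the budget sync and the post-mortem — 2 meetings forced after it.
Everything else can be placed before the standup in some valid order, so the standup can sit as late as position 11 − 2 = 9.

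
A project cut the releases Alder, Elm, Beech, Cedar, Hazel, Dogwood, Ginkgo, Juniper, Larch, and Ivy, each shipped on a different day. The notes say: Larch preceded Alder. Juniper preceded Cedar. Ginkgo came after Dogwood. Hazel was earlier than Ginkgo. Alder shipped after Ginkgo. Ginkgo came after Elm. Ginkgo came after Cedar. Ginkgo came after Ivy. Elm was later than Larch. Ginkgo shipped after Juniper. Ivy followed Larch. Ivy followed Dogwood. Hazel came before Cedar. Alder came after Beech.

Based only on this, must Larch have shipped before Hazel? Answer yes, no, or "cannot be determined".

No chain of stated constraints runs from Larch to Hazel, and none runs from Hazel to Larch either.
So the relative order of Larch and Hazel is not fixed by the given facts.

cannot be determined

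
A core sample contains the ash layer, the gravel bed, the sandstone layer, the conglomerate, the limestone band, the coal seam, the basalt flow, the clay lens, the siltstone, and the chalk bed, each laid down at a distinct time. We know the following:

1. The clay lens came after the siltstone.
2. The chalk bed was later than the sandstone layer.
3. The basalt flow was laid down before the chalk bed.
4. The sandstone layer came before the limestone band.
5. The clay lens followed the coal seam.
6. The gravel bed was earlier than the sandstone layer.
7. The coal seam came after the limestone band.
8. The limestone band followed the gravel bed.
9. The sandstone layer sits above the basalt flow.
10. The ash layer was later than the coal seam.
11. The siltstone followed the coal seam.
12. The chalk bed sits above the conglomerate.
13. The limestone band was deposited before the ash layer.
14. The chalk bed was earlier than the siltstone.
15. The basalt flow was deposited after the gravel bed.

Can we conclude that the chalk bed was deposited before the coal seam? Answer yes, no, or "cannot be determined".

cannot be determined

No chain of stated constraints runs from the chalk bed to the coal seam, and none runs from the coal seam to the chalk bed either.
So the relative order of the chalk bed and the coal seam is not fixed by the given facts.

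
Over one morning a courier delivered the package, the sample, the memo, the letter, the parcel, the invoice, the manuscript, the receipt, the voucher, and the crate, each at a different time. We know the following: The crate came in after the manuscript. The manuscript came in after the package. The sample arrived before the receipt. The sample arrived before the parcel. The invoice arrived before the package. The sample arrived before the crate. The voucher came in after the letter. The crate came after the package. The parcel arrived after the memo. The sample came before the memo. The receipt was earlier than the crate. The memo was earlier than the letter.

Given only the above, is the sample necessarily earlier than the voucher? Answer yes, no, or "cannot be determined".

yes

Chain the constraints: the sample → the memo → the letter → the voucher. Each link is directly stated, so the sample comes before the voucher.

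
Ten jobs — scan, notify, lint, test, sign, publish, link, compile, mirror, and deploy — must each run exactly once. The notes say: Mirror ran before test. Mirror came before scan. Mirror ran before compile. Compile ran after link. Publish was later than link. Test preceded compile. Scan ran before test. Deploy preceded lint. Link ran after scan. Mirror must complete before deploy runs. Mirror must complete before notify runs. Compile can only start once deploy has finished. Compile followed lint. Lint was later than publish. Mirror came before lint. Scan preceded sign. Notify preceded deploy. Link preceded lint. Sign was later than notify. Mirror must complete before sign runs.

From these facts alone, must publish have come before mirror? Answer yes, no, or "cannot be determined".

Tracing the constraints gives mirror → scan → link → publish, so mirror must come before publish.
That means publish cannot be before mirror.

no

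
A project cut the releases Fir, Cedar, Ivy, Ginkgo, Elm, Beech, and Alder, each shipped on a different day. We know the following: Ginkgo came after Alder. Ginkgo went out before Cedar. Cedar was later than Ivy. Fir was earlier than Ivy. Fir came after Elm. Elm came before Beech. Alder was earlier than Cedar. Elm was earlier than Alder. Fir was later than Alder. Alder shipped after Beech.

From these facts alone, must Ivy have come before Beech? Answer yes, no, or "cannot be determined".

Tracing the constraints gives Beech → Alder → Fir → Ivy, so Beech must come before Ivy.
That means Ivy cannot be before Beech.

no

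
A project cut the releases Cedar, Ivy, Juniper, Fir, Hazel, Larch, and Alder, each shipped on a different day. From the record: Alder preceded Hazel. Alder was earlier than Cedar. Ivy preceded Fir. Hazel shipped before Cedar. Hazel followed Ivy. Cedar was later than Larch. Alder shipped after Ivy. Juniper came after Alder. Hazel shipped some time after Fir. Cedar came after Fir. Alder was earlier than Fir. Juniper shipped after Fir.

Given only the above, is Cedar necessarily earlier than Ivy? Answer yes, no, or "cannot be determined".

Tracing the constraints gives Ivy → Fir → Cedar, so Ivy must come before Cedar.
That means Cedar cannot be before Ivy.

no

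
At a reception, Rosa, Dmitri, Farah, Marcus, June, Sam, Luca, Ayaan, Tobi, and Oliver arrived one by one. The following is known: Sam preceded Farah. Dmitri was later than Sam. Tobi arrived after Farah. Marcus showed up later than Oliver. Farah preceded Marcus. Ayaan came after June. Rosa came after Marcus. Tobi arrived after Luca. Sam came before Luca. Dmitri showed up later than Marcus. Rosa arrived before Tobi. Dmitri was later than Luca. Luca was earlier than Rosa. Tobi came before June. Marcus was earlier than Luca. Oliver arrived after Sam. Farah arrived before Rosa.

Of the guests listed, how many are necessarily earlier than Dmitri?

5

Directly stated before Dmitri: Luca, Marcus, and Sam.
Farah reaches Dmitri via Farah → Marcus → Dmitri.
Oliver reaches Dmitri via Oliver → Marcus → Dmitri.
No chain forces Tobi (or any of the others) ahead of Dmitri.
That's Farah, Luca, Marcus, Oliver, and Sam — 5 in all.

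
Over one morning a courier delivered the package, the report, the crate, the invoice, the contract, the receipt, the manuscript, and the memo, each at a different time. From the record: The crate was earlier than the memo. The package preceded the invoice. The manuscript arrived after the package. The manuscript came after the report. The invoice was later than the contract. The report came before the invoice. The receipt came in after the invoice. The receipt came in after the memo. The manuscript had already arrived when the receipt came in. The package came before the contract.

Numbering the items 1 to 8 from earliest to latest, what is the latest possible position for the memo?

The memo must come before the receipt — 1 item forced after it.
Everything else can be placed before the memo in some valid order, so the memo can sit as late as position 8 − 1 = 7.

7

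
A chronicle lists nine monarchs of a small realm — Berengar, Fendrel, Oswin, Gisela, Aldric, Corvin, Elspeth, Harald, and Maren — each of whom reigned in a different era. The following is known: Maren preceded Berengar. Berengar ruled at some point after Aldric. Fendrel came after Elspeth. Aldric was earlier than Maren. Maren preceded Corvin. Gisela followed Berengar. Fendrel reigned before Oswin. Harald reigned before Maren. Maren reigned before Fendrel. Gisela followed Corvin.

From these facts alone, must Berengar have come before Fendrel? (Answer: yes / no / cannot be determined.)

cannot be determined

No chain of stated constraints runs from Berengar to Fendrel, and none runs from Fendrel to Berengar either.
So the relative order of Berengar and Fendrel is not fixed by the given facts.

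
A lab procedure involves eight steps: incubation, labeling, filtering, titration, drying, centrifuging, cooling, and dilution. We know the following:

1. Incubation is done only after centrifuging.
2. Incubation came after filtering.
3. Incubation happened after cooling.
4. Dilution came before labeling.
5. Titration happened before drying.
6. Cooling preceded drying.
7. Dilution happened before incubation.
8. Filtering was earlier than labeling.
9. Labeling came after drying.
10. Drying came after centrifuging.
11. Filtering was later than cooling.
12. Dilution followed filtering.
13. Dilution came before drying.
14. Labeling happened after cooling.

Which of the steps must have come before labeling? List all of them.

Directly stated before labeling: cooling, dilution, drying, and filtering.
Centrifuging reaches labeling via centrifuging → drying → labeling.
Titration reaches labeling via titration → drying → labeling.
No chain forces incubation ahead of labeling.

centrifuging, cooling, dilution, drying, filtering, titration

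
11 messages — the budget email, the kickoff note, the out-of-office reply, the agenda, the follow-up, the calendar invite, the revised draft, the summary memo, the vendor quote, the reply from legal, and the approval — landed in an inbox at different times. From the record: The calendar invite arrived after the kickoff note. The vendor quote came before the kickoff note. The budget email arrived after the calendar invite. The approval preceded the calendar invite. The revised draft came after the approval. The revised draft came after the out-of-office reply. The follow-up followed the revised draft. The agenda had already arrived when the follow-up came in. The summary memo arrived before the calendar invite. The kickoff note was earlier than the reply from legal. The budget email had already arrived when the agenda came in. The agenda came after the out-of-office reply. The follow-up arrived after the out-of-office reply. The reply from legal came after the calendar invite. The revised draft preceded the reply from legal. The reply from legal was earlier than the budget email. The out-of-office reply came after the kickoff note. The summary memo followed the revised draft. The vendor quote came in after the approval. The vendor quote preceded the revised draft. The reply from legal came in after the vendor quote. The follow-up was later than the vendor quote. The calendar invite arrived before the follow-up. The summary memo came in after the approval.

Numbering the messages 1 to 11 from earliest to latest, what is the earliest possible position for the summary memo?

6

The approval, the kickoff note, the out-of-office reply, the revised draft, and the vendor quote must all come before the summary memo — 5 forced predecessors.
Nothing else is forced ahead of the summary memo, so its earliest slot is position 5 + 1 = 6.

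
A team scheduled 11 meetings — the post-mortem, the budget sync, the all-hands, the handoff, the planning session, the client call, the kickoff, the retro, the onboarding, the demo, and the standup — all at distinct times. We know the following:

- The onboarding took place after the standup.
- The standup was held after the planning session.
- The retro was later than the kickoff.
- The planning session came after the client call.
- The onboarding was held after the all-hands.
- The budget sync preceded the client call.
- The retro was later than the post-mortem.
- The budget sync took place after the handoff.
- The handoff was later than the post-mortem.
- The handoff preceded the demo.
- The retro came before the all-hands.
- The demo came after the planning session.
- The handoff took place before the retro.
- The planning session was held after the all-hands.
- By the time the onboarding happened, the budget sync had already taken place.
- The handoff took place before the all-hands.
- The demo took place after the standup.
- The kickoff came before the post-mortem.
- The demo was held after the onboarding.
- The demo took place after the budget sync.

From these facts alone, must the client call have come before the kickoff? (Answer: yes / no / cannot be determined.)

Tracing the constraints gives the kickoff → the post-mortem → the handoff → the budget sync → the client call, so the kickoff must come before the client call.
That means the client call cannot be before the kickoff.

no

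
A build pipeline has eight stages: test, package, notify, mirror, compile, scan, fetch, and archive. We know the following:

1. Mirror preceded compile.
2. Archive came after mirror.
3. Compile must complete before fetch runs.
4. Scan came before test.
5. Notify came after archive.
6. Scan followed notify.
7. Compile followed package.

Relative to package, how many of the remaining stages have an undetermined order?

5

Forced after package: compile and fetch.
That leaves archive, mirror, notify, scan, and test with no forced order relative to package — 5.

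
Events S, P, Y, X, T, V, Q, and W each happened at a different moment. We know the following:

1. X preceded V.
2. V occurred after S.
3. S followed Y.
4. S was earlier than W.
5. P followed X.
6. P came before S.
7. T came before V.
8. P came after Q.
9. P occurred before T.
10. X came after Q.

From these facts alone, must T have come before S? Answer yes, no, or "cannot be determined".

cannot be determined

No chain of stated constraints runs from T to S, and none runs from S to T either.
So the relative order of T and S is not fixed by the given facts.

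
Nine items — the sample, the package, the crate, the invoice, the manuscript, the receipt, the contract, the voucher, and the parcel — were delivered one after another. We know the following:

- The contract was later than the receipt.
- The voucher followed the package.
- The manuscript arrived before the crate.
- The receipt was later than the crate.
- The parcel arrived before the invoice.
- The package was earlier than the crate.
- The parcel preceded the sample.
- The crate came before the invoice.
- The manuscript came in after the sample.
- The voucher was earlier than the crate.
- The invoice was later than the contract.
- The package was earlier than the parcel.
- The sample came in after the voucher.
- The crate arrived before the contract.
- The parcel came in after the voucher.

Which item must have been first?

The package has a chain of constraints placing it before every other item, so the package must be first.

the package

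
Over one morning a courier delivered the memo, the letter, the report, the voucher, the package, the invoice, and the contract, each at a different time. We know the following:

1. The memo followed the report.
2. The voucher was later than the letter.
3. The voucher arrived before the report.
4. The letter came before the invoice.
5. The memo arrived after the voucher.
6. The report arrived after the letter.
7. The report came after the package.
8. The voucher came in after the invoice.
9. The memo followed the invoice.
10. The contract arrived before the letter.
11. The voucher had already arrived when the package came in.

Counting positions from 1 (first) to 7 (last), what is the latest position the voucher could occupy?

4

The voucher must come before the memo, the package, and the report — 3 items forced after it.
Everything else can be placed before the voucher in some valid order, so the voucher can sit as late as position 7 − 3 = 4.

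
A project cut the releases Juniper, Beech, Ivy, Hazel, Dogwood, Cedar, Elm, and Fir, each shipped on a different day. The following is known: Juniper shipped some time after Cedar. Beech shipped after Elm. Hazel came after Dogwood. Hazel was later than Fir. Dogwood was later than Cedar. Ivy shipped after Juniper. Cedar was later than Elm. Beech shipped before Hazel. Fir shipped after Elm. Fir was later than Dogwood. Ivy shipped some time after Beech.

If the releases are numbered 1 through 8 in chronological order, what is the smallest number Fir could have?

Cedar, Dogwood, and Elm must all come before Fir — 3 forced predecessors.
Nothing else is forced ahead of Fir, so its earliest slot is position 3 + 1 = 4.

4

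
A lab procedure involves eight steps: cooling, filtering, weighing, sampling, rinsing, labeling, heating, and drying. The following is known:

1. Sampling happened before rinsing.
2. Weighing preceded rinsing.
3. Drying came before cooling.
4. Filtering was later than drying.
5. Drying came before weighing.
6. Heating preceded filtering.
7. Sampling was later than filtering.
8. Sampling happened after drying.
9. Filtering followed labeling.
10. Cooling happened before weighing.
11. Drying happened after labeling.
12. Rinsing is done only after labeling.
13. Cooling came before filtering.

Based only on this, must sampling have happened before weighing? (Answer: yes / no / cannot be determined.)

No chain of stated constraints runs from sampling to weighing, and none runs from weighing to sampling either.
So the relative order of sampling and weighing is not fixed by the given facts.

cannot be determined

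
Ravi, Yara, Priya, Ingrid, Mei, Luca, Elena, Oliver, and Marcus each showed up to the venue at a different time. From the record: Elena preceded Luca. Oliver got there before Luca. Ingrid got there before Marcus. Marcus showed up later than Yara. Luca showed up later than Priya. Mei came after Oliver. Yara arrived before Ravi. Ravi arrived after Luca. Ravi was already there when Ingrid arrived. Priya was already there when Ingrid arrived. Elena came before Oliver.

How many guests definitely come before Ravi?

Directly stated before Ravi: Luca and Yara.
Elena reaches Ravi via Elena → Luca → Ravi.
Oliver reaches Ravi via Oliver → Luca → Ravi.
Priya reaches Ravi via Priya → Luca → Ravi.
No chain forces Mei (or any of the others) ahead of Ravi.
That's Elena, Luca, Oliver, Priya, and Yara — 5 in all.

5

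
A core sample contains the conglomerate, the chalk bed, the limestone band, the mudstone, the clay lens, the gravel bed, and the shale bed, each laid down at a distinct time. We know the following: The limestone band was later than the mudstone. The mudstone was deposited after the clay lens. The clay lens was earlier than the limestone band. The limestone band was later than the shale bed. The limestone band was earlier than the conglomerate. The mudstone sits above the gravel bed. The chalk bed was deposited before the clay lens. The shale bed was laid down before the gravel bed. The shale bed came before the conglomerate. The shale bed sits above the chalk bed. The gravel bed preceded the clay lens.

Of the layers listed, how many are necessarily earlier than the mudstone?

4

Directly stated before the mudstone: the clay lens and the gravel bed.
The chalk bed reaches the mudstone via the chalk bed → the clay lens → the mudstone.
The shale bed reaches the mudstone via the shale bed → the gravel bed → the mudstone.
That's the chalk bed, the clay lens, the gravel bed, and the shale bed — 4 in all.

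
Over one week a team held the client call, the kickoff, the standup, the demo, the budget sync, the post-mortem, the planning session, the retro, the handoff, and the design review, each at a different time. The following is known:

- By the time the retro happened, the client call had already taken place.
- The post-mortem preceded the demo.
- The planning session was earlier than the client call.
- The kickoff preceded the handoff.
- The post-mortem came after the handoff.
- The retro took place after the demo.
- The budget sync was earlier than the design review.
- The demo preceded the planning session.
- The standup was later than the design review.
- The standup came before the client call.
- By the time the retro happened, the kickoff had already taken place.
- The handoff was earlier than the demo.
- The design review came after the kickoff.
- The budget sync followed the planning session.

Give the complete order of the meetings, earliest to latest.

The constraints fix every adjacent pair, so only one ordering works:
the kickoff → the handoff → the post-mortem → the demo → the planning session → the budget sync → the design review → the standup → the client call → the retro.

the kickoff, the handoff, the post-mortem, the demo, the planning session, the budget sync, the design review, the standup, the client call, the retro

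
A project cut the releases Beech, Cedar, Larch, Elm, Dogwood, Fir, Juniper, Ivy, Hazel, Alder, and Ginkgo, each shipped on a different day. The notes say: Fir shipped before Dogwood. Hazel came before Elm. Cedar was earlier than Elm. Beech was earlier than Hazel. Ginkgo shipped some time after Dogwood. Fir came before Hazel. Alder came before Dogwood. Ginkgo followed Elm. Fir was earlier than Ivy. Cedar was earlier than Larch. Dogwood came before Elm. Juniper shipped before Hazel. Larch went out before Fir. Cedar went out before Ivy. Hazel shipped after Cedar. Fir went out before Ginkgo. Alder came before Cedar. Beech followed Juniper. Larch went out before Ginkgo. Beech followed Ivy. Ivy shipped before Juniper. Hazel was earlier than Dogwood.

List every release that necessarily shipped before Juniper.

Directly stated before Juniper: Ivy.
Alder reaches Juniper via Alder → Cedar → Ivy → Juniper.
Cedar reaches Juniper via Cedar → Ivy → Juniper.
Fir reaches Juniper via Fir → Ivy → Juniper.
Likewise Larch reaches Juniper by chaining the stated constraints.
No chain forces Elm (or any of the others) ahead of Juniper.

Alder, Cedar, Fir, Ivy, Larch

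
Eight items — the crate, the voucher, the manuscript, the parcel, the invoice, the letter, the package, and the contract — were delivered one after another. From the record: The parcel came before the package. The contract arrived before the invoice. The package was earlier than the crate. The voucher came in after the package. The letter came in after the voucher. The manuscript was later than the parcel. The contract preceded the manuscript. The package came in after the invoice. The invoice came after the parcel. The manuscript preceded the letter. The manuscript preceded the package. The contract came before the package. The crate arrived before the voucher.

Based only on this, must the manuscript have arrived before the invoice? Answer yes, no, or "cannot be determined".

No chain of stated constraints runs from the manuscript to the invoice, and none runs from the invoice to the manuscript either.
So the relative order of the manuscript and the invoice is not fixed by the given facts.

cannot be determined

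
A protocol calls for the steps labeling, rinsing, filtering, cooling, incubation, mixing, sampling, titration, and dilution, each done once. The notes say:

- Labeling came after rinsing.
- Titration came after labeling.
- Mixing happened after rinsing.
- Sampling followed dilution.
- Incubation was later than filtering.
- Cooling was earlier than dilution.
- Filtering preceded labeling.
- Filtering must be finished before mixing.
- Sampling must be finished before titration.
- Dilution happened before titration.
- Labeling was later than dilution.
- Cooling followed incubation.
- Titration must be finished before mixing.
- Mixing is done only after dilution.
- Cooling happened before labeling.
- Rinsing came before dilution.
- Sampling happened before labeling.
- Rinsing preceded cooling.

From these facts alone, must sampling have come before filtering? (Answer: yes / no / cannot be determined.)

Tracing the constraints gives filtering → incubation → cooling → dilution → sampling, so filtering must come before sampling.
That means sampling cannot be before filtering.

no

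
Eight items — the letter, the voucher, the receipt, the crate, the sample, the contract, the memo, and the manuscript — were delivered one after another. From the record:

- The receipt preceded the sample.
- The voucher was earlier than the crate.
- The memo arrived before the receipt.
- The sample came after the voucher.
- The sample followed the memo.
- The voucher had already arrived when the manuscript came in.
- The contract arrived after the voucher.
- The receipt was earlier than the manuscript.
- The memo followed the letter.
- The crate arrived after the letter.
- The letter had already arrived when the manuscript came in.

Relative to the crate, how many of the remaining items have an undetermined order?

Forced before the crate: the letter and the voucher.
That leaves the contract, the manuscript, the memo, the receipt, and the sample with no forced order relative to the crate — 5.

5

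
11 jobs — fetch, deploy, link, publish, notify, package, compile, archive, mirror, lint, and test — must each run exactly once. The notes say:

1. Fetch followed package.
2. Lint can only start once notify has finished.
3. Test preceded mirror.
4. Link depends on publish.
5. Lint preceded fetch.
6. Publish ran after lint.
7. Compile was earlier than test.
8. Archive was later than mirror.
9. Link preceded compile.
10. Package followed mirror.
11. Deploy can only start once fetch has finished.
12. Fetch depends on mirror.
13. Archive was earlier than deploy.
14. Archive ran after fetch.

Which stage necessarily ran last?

deploy

Every other stage has a chain of constraints placing it before deploy, so deploy is last.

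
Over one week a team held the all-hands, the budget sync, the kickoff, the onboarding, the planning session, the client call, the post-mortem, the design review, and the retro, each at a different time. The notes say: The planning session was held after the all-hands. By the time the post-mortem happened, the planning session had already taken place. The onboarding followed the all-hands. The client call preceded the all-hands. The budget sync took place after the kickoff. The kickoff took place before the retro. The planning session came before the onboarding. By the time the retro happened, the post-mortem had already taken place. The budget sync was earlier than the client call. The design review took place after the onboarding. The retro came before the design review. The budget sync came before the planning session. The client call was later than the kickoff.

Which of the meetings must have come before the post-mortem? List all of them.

Directly stated before the post-mortem: the planning session.
The all-hands reaches the post-mortem via the all-hands → the planning session → the post-mortem.
The budget sync reaches the post-mortem via the budget sync → the planning session → the post-mortem.
The client call reaches the post-mortem via the client call → the all-hands → the planning session → the post-mortem.
Likewise the kickoff reaches the post-mortem by chaining the stated constraints.

the all-hands, the budget sync, the client call, the kickoff, the planning session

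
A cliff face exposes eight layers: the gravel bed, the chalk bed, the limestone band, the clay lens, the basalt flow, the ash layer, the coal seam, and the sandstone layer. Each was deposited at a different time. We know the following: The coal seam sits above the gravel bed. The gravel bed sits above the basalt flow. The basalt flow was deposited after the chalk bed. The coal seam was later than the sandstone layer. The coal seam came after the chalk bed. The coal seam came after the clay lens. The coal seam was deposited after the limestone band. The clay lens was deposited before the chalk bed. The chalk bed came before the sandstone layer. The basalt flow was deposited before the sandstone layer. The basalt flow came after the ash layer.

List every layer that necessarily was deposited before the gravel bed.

Directly stated before the gravel bed: the basalt flow.
The ash layer reaches the gravel bed via the ash layer → the basalt flow → the gravel bed.
The chalk bed reaches the gravel bed via the chalk bed → the basalt flow → the gravel bed.
The clay lens reaches the gravel bed via the clay lens → the chalk bed → the basalt flow → the gravel bed.
No chain forces the sandstone layer (or any of the others) ahead of the gravel bed.

the ash layer, the basalt flow, the chalk bed, the clay lens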